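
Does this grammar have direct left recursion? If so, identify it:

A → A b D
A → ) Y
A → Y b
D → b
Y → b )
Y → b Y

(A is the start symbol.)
Direct left recursion occurs when N → N α for some non-terminal N (the right-hand side begins with the left-hand side itself).

A → A b D: LEFT RECURSIVE (starts with A)
A → ) Y: starts with ')'
A → Y b: starts with Y
D → b: starts with b
Y → b ): starts with b
Y → b Y: starts with b

The grammar has direct left recursion on: A.

Answer: Yes, A is left-recursive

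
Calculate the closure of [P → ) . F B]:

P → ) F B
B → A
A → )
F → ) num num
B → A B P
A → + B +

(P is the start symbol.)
To compute CLOSURE, for each item [A → α.Bβ] where B is a non-terminal, add [B → .γ] for all productions B → γ; repeat for the newly added items until nothing changes.

Start with: [P → ) . F B]
  [P → ) . F B] has the dot before F: add [F → . ) num num]
No further items can be added.

CLOSURE = { [F → . ) num num], [P → ) . F B] }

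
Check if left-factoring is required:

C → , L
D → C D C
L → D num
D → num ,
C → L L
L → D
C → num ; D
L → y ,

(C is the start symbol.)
Yes, L has productions with common prefix 'D'

Left-factoring is needed when two productions for the same non-terminal
share a common prefix on the right-hand side.

Productions for C:
  C → , L
  C → L L
  C → num ; D
Productions for D:
  D → C D C
  D → num ,
Productions for L:
  L → D num
  L → D
  L → y ,

Found common prefix 'D' in productions for L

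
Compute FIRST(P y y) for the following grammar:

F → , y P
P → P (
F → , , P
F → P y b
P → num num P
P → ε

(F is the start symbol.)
{ '(', 'num', 'y' }

FIRST sets of the non-terminals involved (from the grammar, by fixed-point iteration):
  FIRST(P) = { '(', 'num', ε }

To compute FIRST(P y y), process the symbols left to right:
Symbol P is a non-terminal. Add FIRST(P) \ {ε} = { '(', 'num' }
P is nullable (ε ∈ FIRST(P)), continue to the next symbol.
Symbol y is a terminal. Add 'y' and stop.
FIRST(P y y) = { '(', 'num', 'y' }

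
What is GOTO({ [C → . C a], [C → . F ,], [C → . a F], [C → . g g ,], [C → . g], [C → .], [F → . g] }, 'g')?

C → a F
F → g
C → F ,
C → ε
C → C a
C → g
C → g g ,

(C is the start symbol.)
GOTO(I, 'g') = CLOSURE({ [A → αX.β] : [A → α.Xβ] ∈ I, X = 'g' })

Items with dot before 'g', with the dot advanced:
  [C → . g] → [C → g .]
  [C → . g g ,] → [C → g . g ,]
  [F → . g] → [F → g .]
Closure adds nothing (no advanced item has the dot before a non-terminal).

GOTO = { [C → g . g ,], [C → g .], [F → g .] }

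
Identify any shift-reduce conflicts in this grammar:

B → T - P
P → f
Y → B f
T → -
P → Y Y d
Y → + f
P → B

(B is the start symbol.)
Yes — I6: [P → B .] vs [Y → B . f]

A shift-reduce conflict occurs when an LR(0) state has both:
  - a complete (reduce) item [A → α .] (dot at the end), and
  - a shift item [B → β . c γ] (dot before a terminal).

Augment with B' → B and build the canonical LR(0) collection (I0 = CLOSURE({[B' → . B]}), then GOTO on every symbol after a dot until no new states appear). It has 15 states:
  I0: { [B → . T - P], [B' → . B], [T → . -] }  — shift
  I1: { [T → - .] }  — reduce
  I2: { [B' → B .] }  — accept
  I3: { [B → T . - P] }  — shift
  I4: { [B → . T - P], [B → T - . P], [P → . B], [P → . Y Y d], [P → . f], [T → . -], [Y → . + f], [Y → . B f] }  — shift
  I5: { [Y → + . f] }  — shift
  I6: { [P → B .], [Y → B . f] }  — shift, reduce
  I7: { [B → T - P .] }  — reduce
  I8: { [B → . T - P], [P → Y . Y d], [T → . -], [Y → . + f], [Y → . B f] }  — shift
  I9: { [P → f .] }  — reduce
  I10: { [Y → B . f] }  — shift
  I11: { [P → Y Y . d] }  — shift
  I12: { [P → Y Y d .] }  — reduce
  I13: { [Y → B f .] }  — reduce
  I14: { [Y → + f .] }  — reduce

I6 contains reduce item [P → B .] and shift item [Y → B . f] — shift-reduce conflict.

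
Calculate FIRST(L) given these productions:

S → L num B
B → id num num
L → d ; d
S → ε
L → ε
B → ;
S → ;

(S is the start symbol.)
From L → d ; d:
  - d is a terminal: add 'd' and stop
From L → ε:
  - ε-production, so ε ∈ FIRST(L)

Collecting: FIRST(L) = { 'd', ε }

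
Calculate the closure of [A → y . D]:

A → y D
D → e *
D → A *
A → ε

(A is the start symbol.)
{ [A → . y D], [A → .], [A → y . D], [D → . A *], [D → . e *] }

Start with: [A → y . D]
  [A → y . D] has the dot before D: add [D → . e *], [D → . A *]
  [D → . A *] has the dot before A: add [A → . y D], [A → .]
No further items can be added.

CLOSURE = { [A → . y D], [A → .], [A → y . D], [D → . A *], [D → . e *] }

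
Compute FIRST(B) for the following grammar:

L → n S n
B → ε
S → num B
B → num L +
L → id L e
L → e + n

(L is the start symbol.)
{ 'num', ε }

From B → ε:
  - ε-production, so ε ∈ FIRST(B)
From B → num L +:
  - num is a terminal: add 'num' and stop

Collecting: FIRST(B) = { 'num', ε }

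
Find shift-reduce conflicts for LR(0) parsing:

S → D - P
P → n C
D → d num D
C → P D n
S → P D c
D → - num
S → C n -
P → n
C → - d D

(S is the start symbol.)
Yes — I7: [P → n .] vs [C → . - d D]

Augment with S' → S and build the canonical LR(0) collection (I0 = CLOSURE({[S' → . S]}), then GOTO on every symbol after a dot until no new states appear). It has 25 states:
  I0: { [C → . - d D], [C → . P D n], [D → . - num], [D → . d num D], [P → . n C], [P → . n], [S → . C n -], [S → . D - P], [S → . P D c], [S' → . S] }  — shift
  I1: { [C → - . d D], [D → - . num] }  — shift
  I2: { [S → C . n -] }  — shift
  I3: { [S → D . - P] }  — shift
  I4: { [C → P . D n], [D → . - num], [D → . d num D], [S → P . D c] }  — shift
  I5: { [S' → S .] }  — accept
  I6: { [D → d . num D] }  — shift
  I7: { [C → . - d D], [C → . P D n], [P → . n C], [P → . n], [P → n . C], [P → n .] }  — shift, reduce
  I8: { [C → - . d D] }  — shift
  I9: { [P → n C .] }  — reduce
  I10: { [C → P . D n], [D → . - num], [D → . d num D] }  — shift
  I11: { [D → - . num] }  — shift
  I12: { [C → P D . n] }  — shift
  I13: { [C → P D n .] }  — reduce
  I14: { [D → - num .] }  — reduce
  I15: { [C → - d . D], [D → . - num], [D → . d num D] }  — shift
  I16: { [C → - d D .] }  — reduce
  I17: { [D → . - num], [D → . d num D], [D → d num . D] }  — shift
  I18: { [D → d num D .] }  — reduce
  I19: { [C → P D . n], [S → P D . c] }  — shift
  I20: { [S → P D c .] }  — reduce
  I21: { [P → . n C], [P → . n], [S → D - . P] }  — shift
  I22: { [S → D - P .] }  — reduce
  I23: { [S → C n . -] }  — shift
  I24: { [S → C n - .] }  — reduce

I7 contains reduce item [P → n .] and shift items [C → . - d D], [P → . n], [P → . n C] — shift-reduce conflict.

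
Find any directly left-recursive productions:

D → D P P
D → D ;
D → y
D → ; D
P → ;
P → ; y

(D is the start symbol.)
Yes, D is left-recursive

Direct left recursion occurs when N → N α for some non-terminal N (the right-hand side begins with the left-hand side itself).

D → D P P: LEFT RECURSIVE (starts with D)
D → D ;: LEFT RECURSIVE (starts with D)
D → y: starts with y
D → ; D: starts with ';'
P → ;: starts with ';'
P → ; y: starts with ';'

The grammar has direct left recursion on: D.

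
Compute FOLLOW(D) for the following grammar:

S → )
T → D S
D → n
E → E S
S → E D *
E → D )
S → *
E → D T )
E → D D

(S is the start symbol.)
To compute FOLLOW(D), find every occurrence of D on a right-hand side N → α D β: add FIRST(β) \ {ε}, and if β is empty or nullable also add FOLLOW(N). Iterate to a fixed point.

In T → D S: D is followed by S, add FIRST(S) \ {ε} = { ')', '*', 'n' }
In S → E D *: D is followed by '*', add FIRST('*') \ {ε} = { '*' }
In E → D ): D is followed by ')', add FIRST(')') \ {ε} = { ')' }
In E → D T ): D is followed by T ')', add FIRST(T ')') \ {ε} = { 'n' }
In E → D D: D is followed by D, add FIRST(D) \ {ε} = { 'n' }
In E → D D: D is at the end, add FOLLOW(E)

The FOLLOW sets referred to above (computed the same way, to a fixed point):
  FOLLOW(E) = { ')', '*', 'n' }

Taking the union: FOLLOW(D) = { ')', '*', 'n' }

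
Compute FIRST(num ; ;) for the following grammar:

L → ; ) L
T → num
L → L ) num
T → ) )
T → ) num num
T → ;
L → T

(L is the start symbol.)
To compute FIRST(num ; ;), process the symbols left to right:
Symbol num is a terminal. Add 'num' and stop.
FIRST(num ; ;) = { 'num' }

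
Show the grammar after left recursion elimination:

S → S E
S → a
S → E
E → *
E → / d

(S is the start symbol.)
S is directly left-recursive. The standard transformation for
  A → A α₁ | ... | A α_m | β₁ | ... | β_n
is
  A  → β₁ A' | ... | β_n A'
  A' → α₁ A' | ... | α_m A' | ε

S → a becomes S → a S'
S → E becomes S → E S'
S → S E becomes S' → E S'
Add S' → ε

Productions for other non-terminals are unchanged:
  E → *
  E → / d

Resulting grammar:
S → a S'
S → E S'
S' → E S'
S' → ε
E → *
E → / d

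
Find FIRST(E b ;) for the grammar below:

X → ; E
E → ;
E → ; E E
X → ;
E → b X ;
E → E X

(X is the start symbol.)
{ ';', 'b' }

FIRST sets of the non-terminals involved (from the grammar, by fixed-point iteration):
  FIRST(E) = { ';', 'b' }

To compute FIRST(E b ;), process the symbols left to right:
Symbol E is a non-terminal. Add FIRST(E) \ {ε} = { ';', 'b' }
E is not nullable (ε ∉ FIRST(E)), so stop here.
FIRST(E b ;) = { ';', 'b' }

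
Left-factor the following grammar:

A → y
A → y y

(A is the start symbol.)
A → y A'
A' → ε
A' → y

Left-factoring transforms A → αβ₁ | αβ₂ into A → αA' and A' → β₁ | β₂
(α is the longest common prefix among the alternatives). Repeat until
no nonterminal has two alternatives with a common prefix.

Round 1: A has alternatives sharing prefix 'y'. Introduce A': A → y A'
  Add: A' → ε
  Add: A' → y

No remaining common prefixes — done.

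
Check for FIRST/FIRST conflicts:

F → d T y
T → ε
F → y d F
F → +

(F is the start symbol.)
No FIRST/FIRST conflicts.

A FIRST/FIRST conflict occurs when two productions N → α and N → β for the same non-terminal have FIRST(α) ∩ FIRST(β) ≠ ∅ (with ε ∈ FIRST of a nullable right-hand side, so two nullable alternatives also conflict).

Productions for F:
  F → d T y: FIRST = { 'd' }
  F → y d F: FIRST = { 'y' }
  F → +: FIRST = { '+' }
T has only one production, so no FIRST/FIRST conflict is possible there.

All alternatives of each non-terminal have pairwise disjoint FIRST sets.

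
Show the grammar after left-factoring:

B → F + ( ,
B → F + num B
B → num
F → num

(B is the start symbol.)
Left-factoring transforms A → αβ₁ | αβ₂ into A → αA' and A' → β₁ | β₂
(α is the longest common prefix among the alternatives). Repeat until
no nonterminal has two alternatives with a common prefix.

Round 1: B has alternatives sharing prefix 'F +'. Introduce B': B → F + B'
  Add: B' → ( ,
  Add: B' → num B

No remaining common prefixes — done.

Resulting grammar:
B → F + B'
B' → ( ,
B' → num B
B → num
F → num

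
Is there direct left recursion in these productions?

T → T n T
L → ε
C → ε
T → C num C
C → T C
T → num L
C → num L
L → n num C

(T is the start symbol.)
Yes, T is left-recursive

Direct left recursion occurs when N → N α for some non-terminal N (the right-hand side begins with the left-hand side itself).

T → T n T: LEFT RECURSIVE (starts with T)
L → ε: starts with ε
C → ε: starts with ε
T → C num C: starts with C
C → T C: starts with T
T → num L: starts with num
C → num L: starts with num
L → n num C: starts with n

The grammar has direct left recursion on: T.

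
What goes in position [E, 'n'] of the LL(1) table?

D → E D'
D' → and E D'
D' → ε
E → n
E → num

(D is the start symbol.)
E → n

To find M[E, 'n'], we find productions for E where 'n' is in the predict set (PREDICT(N → α) = (FIRST(α) \ {ε}) ∪ (FOLLOW(N) if α ⇒* ε)).

E → n: PREDICT = { 'n' }
  'n' is in predict set, so this production goes in M[E, 'n']
E → num: PREDICT = { 'num' }

M[E, 'n'] = E → n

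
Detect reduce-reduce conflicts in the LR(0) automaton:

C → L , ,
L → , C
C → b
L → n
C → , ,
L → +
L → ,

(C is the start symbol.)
Yes — I9: [C → , , .] vs [L → , .]

A reduce-reduce conflict occurs when an LR(0) state has two complete items [A → α .] and [B → β .] — both call for a reduction, and with no lookahead the parser cannot choose between them.

Augment with C' → C and build the canonical LR(0) collection (I0 = CLOSURE({[C' → . C]}), then GOTO on every symbol after a dot until no new states appear). It has 11 states:
  I0: { [C → . , ,], [C → . L , ,], [C → . b], [C' → . C], [L → . +], [L → . , C], [L → . ,], [L → . n] }  — shift
  I1: { [L → + .] }  — reduce
  I2: { [C → , . ,], [C → . , ,], [C → . L , ,], [C → . b], [L → , . C], [L → , .], [L → . +], [L → . , C], [L → . ,], [L → . n] }  — shift, reduce
  I3: { [C' → C .] }  — accept
  I4: { [C → L . , ,] }  — shift
  I5: { [C → b .] }  — reduce
  I6: { [L → n .] }  — reduce
  I7: { [C → L , . ,] }  — shift
  I8: { [C → L , , .] }  — reduce
  I9: { [C → , , .], [C → , . ,], [C → . , ,], [C → . L , ,], [C → . b], [L → , . C], [L → , .], [L → . +], [L → . , C], [L → . ,], [L → . n] }  — shift, 2 reduces
  I10: { [L → , C .] }  — reduce

I9 contains complete items [C → , , .], [L → , .] — reduce-reduce conflict.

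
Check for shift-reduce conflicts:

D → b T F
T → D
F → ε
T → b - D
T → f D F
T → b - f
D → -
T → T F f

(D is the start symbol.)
Yes — I10: [D → - .] vs [D → . -]; I13: [D → b T F .] vs [T → T F . f]

A shift-reduce conflict occurs when an LR(0) state has both:
  - a complete (reduce) item [A → α .] (dot at the end), and
  - a shift item [B → β . c γ] (dot before a terminal).

Augment with D' → D and build the canonical LR(0) collection (I0 = CLOSURE({[D' → . D]}), then GOTO on every symbol after a dot until no new states appear). It has 15 states:
  I0: { [D → . -], [D → . b T F], [D' → . D] }  — shift
  I1: { [D → - .] }  — reduce
  I2: { [D' → D .] }  — accept
  I3: { [D → . -], [D → . b T F], [D → b . T F], [T → . D], [T → . T F f], [T → . b - D], [T → . b - f], [T → . f D F] }  — shift
  I4: { [T → D .] }  — reduce
  I5: { [D → b T . F], [F → .], [T → T . F f] }  — reduce
  I6: { [D → . -], [D → . b T F], [D → b . T F], [T → . D], [T → . T F f], [T → . b - D], [T → . b - f], [T → . f D F], [T → b . - D], [T → b . - f] }  — shift
  I7: { [D → . -], [D → . b T F], [T → f . D F] }  — shift
  I8: { [F → .], [T → f D . F] }  — reduce
  I9: { [T → f D F .] }  — reduce
  I10: { [D → - .], [D → . -], [D → . b T F], [T → b - . D], [T → b - . f] }  — shift, reduce
  I11: { [T → b - D .] }  — reduce
  I12: { [T → b - f .] }  — reduce
  I13: { [D → b T F .], [T → T F . f] }  — shift, reduce
  I14: { [T → T F f .] }  — reduce

I10 contains reduce item [D → - .] and shift items [D → . -], [D → . b T F], [T → b - . f] — shift-reduce conflict.
I13 contains reduce item [D → b T F .] and shift item [T → T F . f] — shift-reduce conflict.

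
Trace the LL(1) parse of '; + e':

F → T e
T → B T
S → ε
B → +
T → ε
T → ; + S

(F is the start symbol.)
LL(1) parsing maintains a stack (initially the start symbol over $) and the input. At each step: if the stack top is a terminal, match it against the current input token; if it is a non-terminal N, replace it with the RHS of M[N, lookahead] (the unique production whose predict set contains the lookahead).

Stack is shown with the top on the left.

Stack      Input    Action
--------------------------
F $        ; + e $  output F → T e
T e $      ; + e $  output T → ; + S
; + S e $  ; + e $  match ';'
+ S e $    + e $    match '+'
S e $      e $      output S → ε
e $        e $      match 'e'
$          $        accept

The string is accepted.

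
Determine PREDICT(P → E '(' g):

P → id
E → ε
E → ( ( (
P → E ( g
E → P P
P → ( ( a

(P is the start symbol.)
PREDICT(P → E '(' g) = (FIRST(RHS) \ {ε}) ∪ (FOLLOW(P) if ε ∈ FIRST(RHS), i.e. RHS ⇒* ε)
FIRST(E) = { '(', 'id', ε }
FIRST(E '(' g) = { '(', 'id' }
ε ∉ FIRST(E '(' g), so FOLLOW(P) is not added.
PREDICT(P → E '(' g) = { '(', 'id' }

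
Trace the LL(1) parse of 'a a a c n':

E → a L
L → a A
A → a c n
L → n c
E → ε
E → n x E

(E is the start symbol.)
Stack is shown with the top on the left.

Stack    Input        Action
----------------------------
E $      a a a c n $  output E → a L
a L $    a a a c n $  match 'a'
L $      a a c n $    output L → a A
a A $    a a c n $    match 'a'
A $      a c n $      output A → a c n
a c n $  a c n $      match 'a'
c n $    c n $        match 'c'
n $      n $          match 'n'
$        $            accept

The string is accepted.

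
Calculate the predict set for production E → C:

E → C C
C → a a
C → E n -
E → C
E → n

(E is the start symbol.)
PREDICT(E → C) = (FIRST(RHS) \ {ε}) ∪ (FOLLOW(E) if ε ∈ FIRST(RHS), i.e. RHS ⇒* ε)
FIRST(C) = { 'a', 'n' }
FIRST(C) = { 'a', 'n' }
ε ∉ FIRST(C), so FOLLOW(E) is not added.
PREDICT(E → C) = { 'a', 'n' }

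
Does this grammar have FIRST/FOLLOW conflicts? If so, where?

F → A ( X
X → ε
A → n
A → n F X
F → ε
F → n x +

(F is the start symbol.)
No FIRST/FOLLOW conflicts.

A FIRST/FOLLOW conflict occurs when a non-terminal N has a nullable alternative N → β (β ⇒* ε) and another alternative N → α with FIRST(α) ∩ FOLLOW(N) ≠ ∅: on such a lookahead the parser cannot decide between expanding α and letting N vanish via β.

Nullable non-terminals: F, X.
FIRST sets used below: FIRST(A) = { 'n' }

F: nullable alternative(s) F → ε; FOLLOW(F) = { $, '(' }
  F → A ( X: FIRST \ {ε} = { 'n' } — disjoint from FOLLOW(F)
  F → ε: FIRST \ {ε} = { } — this is the only nullable alternative, skip
  F → n x +: FIRST \ {ε} = { 'n' } — disjoint from FOLLOW(F)
X has a nullable alternative but only one production, so nothing to check.

A has no nullable alternative, so no FIRST/FOLLOW check is needed there.

No FIRST/FOLLOW conflicts found.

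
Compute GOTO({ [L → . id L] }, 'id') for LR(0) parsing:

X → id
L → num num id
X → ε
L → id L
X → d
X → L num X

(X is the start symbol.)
{ [L → . id L], [L → . num num id], [L → id . L] }

GOTO(I, 'id') = CLOSURE({ [A → αX.β] : [A → α.Xβ] ∈ I, X = 'id' })

Items with dot before 'id', with the dot advanced:
  [L → . id L] → [L → id . L]
Closure of the advanced items:
  [L → id . L] has the dot before L: add [L → . num num id], [L → . id L]

GOTO = { [L → . id L], [L → . num num id], [L → id . L] }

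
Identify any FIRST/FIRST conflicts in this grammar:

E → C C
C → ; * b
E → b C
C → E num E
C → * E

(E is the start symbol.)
A FIRST/FIRST conflict occurs when two productions N → α and N → β for the same non-terminal have FIRST(α) ∩ FIRST(β) ≠ ∅ (with ε ∈ FIRST of a nullable right-hand side, so two nullable alternatives also conflict).

FIRST sets of the non-terminals at (or reachable through a nullable prefix from) the front of some alternative:
  FIRST(C) = { '*', ';', 'b' }
  FIRST(E) = { '*', ';', 'b' }

Productions for E:
  E → C C: FIRST = { '*', ';', 'b' }
  E → b C: FIRST = { 'b' }
Productions for C:
  C → ; * b: FIRST = { ';' }
  C → E num E: FIRST = { '*', ';', 'b' }
  C → * E: FIRST = { '*' }

Conflict for E: E → C C and E → b C
  Overlap: { 'b' }
Conflict for C: C → ; * b and C → E num E
  Overlap: { ';' }
Conflict for C: C → E num E and C → * E
  Overlap: { '*' }

Answer: Yes. E → C C / E → b C on { 'b' }; C → ';' '*' b / C → E num E on { ';' }; C → E num E / C → '*' E on { '*' }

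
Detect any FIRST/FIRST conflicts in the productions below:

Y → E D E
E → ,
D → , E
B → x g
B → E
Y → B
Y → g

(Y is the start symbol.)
FIRST sets of the non-terminals at (or reachable through a nullable prefix from) the front of some alternative:
  FIRST(E) = { ',' }
  FIRST(B) = { ',', 'x' }

Productions for Y:
  Y → E D E: FIRST = { ',' }
  Y → B: FIRST = { ',', 'x' }
  Y → g: FIRST = { 'g' }
Productions for B:
  B → x g: FIRST = { 'x' }
  B → E: FIRST = { ',' }
E, D have only one production, so no FIRST/FIRST conflict is possible there.

Conflict for Y: Y → E D E and Y → B
  Overlap: { ',' }

Answer: Yes. Y → E D E / Y → B on { ',' }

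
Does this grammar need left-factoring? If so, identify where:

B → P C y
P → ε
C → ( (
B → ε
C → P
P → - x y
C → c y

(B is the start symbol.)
Left-factoring is needed when two productions for the same non-terminal
share a common prefix on the right-hand side.

Productions for B:
  B → P C y
  B → ε
Productions for P:
  P → ε
  P → - x y
Productions for C:
  C → ( (
  C → P
  C → c y

No common prefixes found.

Answer: No, left-factoring is not needed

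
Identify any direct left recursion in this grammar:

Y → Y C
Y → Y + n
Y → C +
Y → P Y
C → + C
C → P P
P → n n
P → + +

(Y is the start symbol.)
Yes, Y is left-recursive

Y → Y C: LEFT RECURSIVE (starts with Y)
Y → Y + n: LEFT RECURSIVE (starts with Y)
Y → C +: starts with C
Y → P Y: starts with P
C → + C: starts with '+'
C → P P: starts with P
P → n n: starts with n
P → + +: starts with '+'

The grammar has direct left recursion on: Y.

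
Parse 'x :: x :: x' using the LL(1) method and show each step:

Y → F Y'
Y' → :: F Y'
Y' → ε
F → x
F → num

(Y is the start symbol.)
Stack is shown with the top on the left.

Stack      Input          Action
--------------------------------
Y $        x :: x :: x $  output Y → F Y'
F Y' $     x :: x :: x $  output F → x
x Y' $     x :: x :: x $  match 'x'
Y' $       :: x :: x $    output Y' → :: F Y'
:: F Y' $  :: x :: x $    match '::'
F Y' $     x :: x $       output F → x
x Y' $     x :: x $       match 'x'
Y' $       :: x $         output Y' → :: F Y'
:: F Y' $  :: x $         match '::'
F Y' $     x $            output F → x
x Y' $     x $            match 'x'
Y' $       $              output Y' → ε
$          $              accept

The string is accepted.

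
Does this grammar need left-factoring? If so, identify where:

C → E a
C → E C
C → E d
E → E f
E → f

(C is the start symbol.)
Left-factoring is needed when two productions for the same non-terminal
share a common prefix on the right-hand side.

Productions for C:
  C → E a
  C → E C
  C → E d
Productions for E:
  E → E f
  E → f

Found common prefix 'E' in productions for C

Answer: Yes, C has productions with common prefix 'E'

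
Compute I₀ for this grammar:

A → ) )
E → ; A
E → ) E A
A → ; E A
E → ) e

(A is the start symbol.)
First, augment the grammar with A' → A
I₀ = CLOSURE({ [A' → . A] }):
  [A' → . A] has the dot before A: add [A → . ) )], [A → . ; E A]
No further items can be added.

I₀ = { [A → . ) )], [A → . ; E A], [A' → . A] }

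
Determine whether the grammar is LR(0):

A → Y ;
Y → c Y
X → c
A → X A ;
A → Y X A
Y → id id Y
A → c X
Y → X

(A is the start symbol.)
Augment with A' → A and build the canonical LR(0) collection (I0 = CLOSURE({[A' → . A]}), then GOTO on every symbol after a dot until no new states appear). It has 18 states:
  I0: { [A → . X A ;], [A → . Y ;], [A → . Y X A], [A → . c X], [A' → . A], [X → . c], [Y → . X], [Y → . c Y], [Y → . id id Y] }  — shift
  I1: { [A' → A .] }  — accept
  I2: { [A → . X A ;], [A → . Y ;], [A → . Y X A], [A → . c X], [A → X . A ;], [X → . c], [Y → . X], [Y → . c Y], [Y → . id id Y], [Y → X .] }  — shift, reduce
  I3: { [A → Y . ;], [A → Y . X A], [X → . c] }  — shift
  I4: { [A → c . X], [X → . c], [X → c .], [Y → . X], [Y → . c Y], [Y → . id id Y], [Y → c . Y] }  — shift, reduce
  I5: { [Y → id . id Y] }  — shift
  I6: { [X → . c], [Y → . X], [Y → . c Y], [Y → . id id Y], [Y → id id . Y] }  — shift
  I7: { [Y → X .] }  — reduce
  I8: { [Y → id id Y .] }  — reduce
  I9: { [X → . c], [X → c .], [Y → . X], [Y → . c Y], [Y → . id id Y], [Y → c . Y] }  — shift, reduce
  I10: { [Y → c Y .] }  — reduce
  I11: { [A → c X .], [Y → X .] }  — 2 reduces
  I12: { [A → Y ; .] }  — reduce
  I13: { [A → . X A ;], [A → . Y ;], [A → . Y X A], [A → . c X], [A → Y X . A], [X → . c], [Y → . X], [Y → . c Y], [Y → . id id Y] }  — shift
  I14: { [X → c .] }  — reduce
  I15: { [A → Y X A .] }  — reduce
  I16: { [A → X A . ;] }  — shift
  I17: { [A → X A ; .] }  — reduce

Conflict in state I2:
  Shift-reduce conflict between [Y → X .] and [A → . c X]
So the grammar is NOT LR(0).

Answer: No. Shift-reduce conflict between [Y → X .] and [A → . c X]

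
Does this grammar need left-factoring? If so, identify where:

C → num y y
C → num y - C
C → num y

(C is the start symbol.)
Yes, C has productions with common prefix 'num y'

Left-factoring is needed when two productions for the same non-terminal
share a common prefix on the right-hand side.

Productions for C:
  C → num y y
  C → num y - C
  C → num y

Found common prefix 'num y' in productions for C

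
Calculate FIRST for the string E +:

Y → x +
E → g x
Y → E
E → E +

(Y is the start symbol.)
FIRST sets of the non-terminals involved (from the grammar, by fixed-point iteration):
  FIRST(E) = { 'g' }

To compute FIRST(E +), process the symbols left to right:
Symbol E is a non-terminal. Add FIRST(E) \ {ε} = { 'g' }
E is not nullable (ε ∉ FIRST(E)), so stop here.
FIRST(E +) = { 'g' }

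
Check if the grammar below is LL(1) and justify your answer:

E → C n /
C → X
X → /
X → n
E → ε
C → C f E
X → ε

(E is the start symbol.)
A grammar is LL(1) if for each non-terminal N with multiple productions, the predict sets of those productions are pairwise disjoint, where PREDICT(N → α) = (FIRST(α) \ {ε}) ∪ (FOLLOW(N) if α ⇒* ε).

Relevant sets:
  FIRST(C) = { '/', 'f', 'n', ε }
  FIRST(X) = { '/', 'n', ε }
  FOLLOW(E) = { $, 'f', 'n' }
  FOLLOW(C) = { 'f', 'n' }
  FOLLOW(X) = { 'f', 'n' }

For E:
  PREDICT(E → C n '/') = { '/', 'f', 'n' }
  PREDICT(E → ε) = { $, 'f', 'n' }
For C:
  PREDICT(C → X) = { '/', 'f', 'n' }
  PREDICT(C → C f E) = { '/', 'f', 'n' }
For X:
  PREDICT(X → '/') = { '/' }
  PREDICT(X → n) = { 'n' }
  PREDICT(X → ε) = { 'f', 'n' }

Conflict found: Predict set conflict for E: { 'f', 'n' }
The grammar is NOT LL(1).

Answer: No. Predict set conflict for E: { 'f', 'n' }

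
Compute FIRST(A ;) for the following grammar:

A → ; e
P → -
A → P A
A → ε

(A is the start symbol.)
FIRST sets of the non-terminals involved (from the grammar, by fixed-point iteration):
  FIRST(A) = { '-', ';', ε }

To compute FIRST(A ;), process the symbols left to right:
Symbol A is a non-terminal. Add FIRST(A) \ {ε} = { '-', ';' }
A is nullable (ε ∈ FIRST(A)), continue to the next symbol.
Symbol ; is a terminal. Add ';' and stop.
FIRST(A ;) = { '-', ';' }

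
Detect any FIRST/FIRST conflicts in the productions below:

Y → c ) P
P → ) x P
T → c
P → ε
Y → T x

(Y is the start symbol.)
FIRST sets of the non-terminals at (or reachable through a nullable prefix from) the front of some alternative:
  FIRST(T) = { 'c' }

Productions for Y:
  Y → c ) P: FIRST = { 'c' }
  Y → T x: FIRST = { 'c' }
Productions for P:
  P → ) x P: FIRST = { ')' }
  P → ε: FIRST = { ε }
T has only one production, so no FIRST/FIRST conflict is possible there.

Conflict for Y: Y → c ) P and Y → T x
  Overlap: { 'c' }

Answer: Yes. Y → c ')' P / Y → T x on { 'c' }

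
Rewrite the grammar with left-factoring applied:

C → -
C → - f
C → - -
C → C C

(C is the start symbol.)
C → - C'
C' → ε
C' → f
C' → -
C → C C

Left-factoring transforms A → αβ₁ | αβ₂ into A → αA' and A' → β₁ | β₂
(α is the longest common prefix among the alternatives). Repeat until
no nonterminal has two alternatives with a common prefix.

Round 1: C has alternatives sharing prefix '-'. Introduce C': C → - C'
  Add: C' → ε
  Add: C' → f
  Add: C' → -

No remaining common prefixes — done.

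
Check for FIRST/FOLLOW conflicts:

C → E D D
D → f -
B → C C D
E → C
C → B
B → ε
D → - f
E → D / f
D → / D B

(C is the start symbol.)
Yes. C → E D D with FOLLOW(C) on { '-', '/', 'f' }; B → C C D with FOLLOW(B) on { '-', '/', 'f' }; E → D '/' f with FOLLOW(E) on { '-', '/', 'f' }

A FIRST/FOLLOW conflict occurs when a non-terminal N has a nullable alternative N → β (β ⇒* ε) and another alternative N → α with FIRST(α) ∩ FOLLOW(N) ≠ ∅: on such a lookahead the parser cannot decide between expanding α and letting N vanish via β.

Nullable non-terminals: B, C, E.
FIRST sets used below: FIRST(C) = { '-', '/', 'f', ε }, FIRST(D) = { '-', '/', 'f' }, FIRST(E) = { '-', '/', 'f', ε }, FIRST(B) = { '-', '/', 'f', ε }

B: nullable alternative(s) B → ε; FOLLOW(B) = { $, '-', '/', 'f' }
  B → C C D: FIRST \ {ε} = { '-', '/', 'f' } — overlaps FOLLOW(B) on { '-', '/', 'f' }: CONFLICT
  B → ε: FIRST \ {ε} = { } — this is the only nullable alternative, skip

C: nullable alternative(s) C → B; FOLLOW(C) = { $, '-', '/', 'f' }
  C → E D D: FIRST \ {ε} = { '-', '/', 'f' } — overlaps FOLLOW(C) on { '-', '/', 'f' }: CONFLICT
  C → B: FIRST \ {ε} = { '-', '/', 'f' } — this is the only nullable alternative, skip

E: nullable alternative(s) E → C; FOLLOW(E) = { '-', '/', 'f' }
  E → C: FIRST \ {ε} = { '-', '/', 'f' } — this is the only nullable alternative, skip
  E → D / f: FIRST \ {ε} = { '-', '/', 'f' } — overlaps FOLLOW(E) on { '-', '/', 'f' }: CONFLICT

D has no nullable alternative, so no FIRST/FOLLOW check is needed there.

So the grammar has 3 FIRST/FOLLOW conflicts (marked CONFLICT above).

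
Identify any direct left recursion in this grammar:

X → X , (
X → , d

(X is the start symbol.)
X → X , (: LEFT RECURSIVE (starts with X)
X → , d: starts with ','

The grammar has direct left recursion on: X.

Answer: Yes, X is left-recursive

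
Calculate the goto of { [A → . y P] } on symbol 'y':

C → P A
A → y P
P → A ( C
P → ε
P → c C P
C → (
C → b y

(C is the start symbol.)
{ [A → . y P], [A → y . P], [P → . A ( C], [P → . c C P], [P → .] }

GOTO(I, 'y') = CLOSURE({ [A → αX.β] : [A → α.Xβ] ∈ I, X = 'y' })

Items with dot before 'y', with the dot advanced:
  [A → . y P] → [A → y . P]
Closure of the advanced items:
  [A → y . P] has the dot before P: add [P → . A ( C], [P → .], [P → . c C P]
  [P → . A ( C] has the dot before A: add [A → . y P]

GOTO = { [A → . y P], [A → y . P], [P → . A ( C], [P → . c C P], [P → .] }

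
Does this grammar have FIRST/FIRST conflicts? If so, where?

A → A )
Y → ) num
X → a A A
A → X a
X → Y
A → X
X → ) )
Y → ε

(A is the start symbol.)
Yes. A → A ')' / A → X a on { ')', 'a' }; A → A ')' / A → X on { ')', 'a' }; A → X a / A → X on { ')', 'a' }; X → Y / X → ')' ')' on { ')' }

FIRST sets of the non-terminals at (or reachable through a nullable prefix from) the front of some alternative:
  FIRST(A) = { ')', 'a', ε }
  FIRST(X) = { ')', 'a', ε }
  FIRST(Y) = { ')', ε }

Productions for A:
  A → A ): FIRST = { ')', 'a' }
  A → X a: FIRST = { ')', 'a' }
  A → X: FIRST = { ')', 'a', ε }
Productions for Y:
  Y → ) num: FIRST = { ')' }
  Y → ε: FIRST = { ε }
Productions for X:
  X → a A A: FIRST = { 'a' }
  X → Y: FIRST = { ')', ε }
  X → ) ): FIRST = { ')' }

Conflict for A: A → A ) and A → X a
  Overlap: { ')', 'a' }
Conflict for A: A → A ) and A → X
  Overlap: { ')', 'a' }
Conflict for A: A → X a and A → X
  Overlap: { ')', 'a' }
Conflict for X: X → Y and X → ) )
  Overlap: { ')' }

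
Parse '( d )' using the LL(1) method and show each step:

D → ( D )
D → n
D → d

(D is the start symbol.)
LL(1) parsing maintains a stack (initially the start symbol over $) and the input. At each step: if the stack top is a terminal, match it against the current input token; if it is a non-terminal N, replace it with the RHS of M[N, lookahead] (the unique production whose predict set contains the lookahead).

Stack is shown with the top on the left.

Stack    Input    Action
------------------------
D $      ( d ) $  output D → ( D )
( D ) $  ( d ) $  match '('
D ) $    d ) $    output D → d
d ) $    d ) $    match 'd'
) $      ) $      match ')'
$        $        accept

The string is accepted.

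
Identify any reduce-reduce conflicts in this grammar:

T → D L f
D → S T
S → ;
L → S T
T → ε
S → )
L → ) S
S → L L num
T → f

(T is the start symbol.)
Yes — I8: [D → S T .] vs [L → S T .]; I15: [L → ) S .] vs [T → .]

Augment with T' → T and build the canonical LR(0) collection (I0 = CLOSURE({[T' → . T]}), then GOTO on every symbol after a dot until no new states appear). It has 16 states:
  I0: { [D → . S T], [L → . ) S], [L → . S T], [S → . )], [S → . ;], [S → . L L num], [T → . D L f], [T → . f], [T → .], [T' → . T] }  — shift, reduce
  I1: { [L → ) . S], [L → . ) S], [L → . S T], [S → ) .], [S → . )], [S → . ;], [S → . L L num] }  — shift, reduce
  I2: { [S → ; .] }  — reduce
  I3: { [L → . ) S], [L → . S T], [S → . )], [S → . ;], [S → . L L num], [T → D . L f] }  — shift
  I4: { [L → . ) S], [L → . S T], [S → . )], [S → . ;], [S → . L L num], [S → L . L num] }  — shift
  I5: { [D → . S T], [D → S . T], [L → . ) S], [L → . S T], [L → S . T], [S → . )], [S → . ;], [S → . L L num], [T → . D L f], [T → . f], [T → .] }  — shift, reduce
  I6: { [T' → T .] }  — accept
  I7: { [T → f .] }  — reduce
  I8: { [D → S T .], [L → S T .] }  — 2 reduces
  I9: { [L → . ) S], [L → . S T], [S → . )], [S → . ;], [S → . L L num], [S → L . L num], [S → L L . num] }  — shift
  I10: { [D → . S T], [L → . ) S], [L → . S T], [L → S . T], [S → . )], [S → . ;], [S → . L L num], [T → . D L f], [T → . f], [T → .] }  — shift, reduce
  I11: { [L → S T .] }  — reduce
  I12: { [S → L L num .] }  — reduce
  I13: { [L → . ) S], [L → . S T], [S → . )], [S → . ;], [S → . L L num], [S → L . L num], [T → D L . f] }  — shift
  I14: { [T → D L f .] }  — reduce
  I15: { [D → . S T], [L → ) S .], [L → . ) S], [L → . S T], [L → S . T], [S → . )], [S → . ;], [S → . L L num], [T → . D L f], [T → . f], [T → .] }  — shift, 2 reduces

I8 contains complete items [D → S T .], [L → S T .] — reduce-reduce conflict.
I15 contains complete items [L → ) S .], [T → .] — reduce-reduce conflict.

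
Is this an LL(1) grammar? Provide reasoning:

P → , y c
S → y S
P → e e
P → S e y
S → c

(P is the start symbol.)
A grammar is LL(1) if for each non-terminal N with multiple productions, the predict sets of those productions are pairwise disjoint, where PREDICT(N → α) = (FIRST(α) \ {ε}) ∪ (FOLLOW(N) if α ⇒* ε).

Relevant sets:
  FIRST(S) = { 'c', 'y' }

For P:
  PREDICT(P → ',' y c) = { ',' }
  PREDICT(P → e e) = { 'e' }
  PREDICT(P → S e y) = { 'c', 'y' }
For S:
  PREDICT(S → y S) = { 'y' }
  PREDICT(S → c) = { 'c' }

All predict sets are disjoint. The grammar IS LL(1).

Answer: Yes, the grammar is LL(1).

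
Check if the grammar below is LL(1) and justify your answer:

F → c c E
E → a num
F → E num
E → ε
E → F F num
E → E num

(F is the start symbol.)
No. Predict set conflict for F: { 'c' }

Relevant sets:
  FIRST(E) = { 'a', 'c', 'num', ε }
  FIRST(F) = { 'a', 'c', 'num' }
  FOLLOW(E) = { $, 'a', 'c', 'num' }

For F:
  PREDICT(F → c c E) = { 'c' }
  PREDICT(F → E num) = { 'a', 'c', 'num' }
For E:
  PREDICT(E → a num) = { 'a' }
  PREDICT(E → ε) = { $, 'a', 'c', 'num' }
  PREDICT(E → F F num) = { 'a', 'c', 'num' }
  PREDICT(E → E num) = { 'a', 'c', 'num' }

Conflict found: Predict set conflict for F: { 'c' }
The grammar is NOT LL(1).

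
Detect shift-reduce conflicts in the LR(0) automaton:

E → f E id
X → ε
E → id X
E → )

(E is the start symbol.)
No shift-reduce conflicts

A shift-reduce conflict occurs when an LR(0) state has both:
  - a complete (reduce) item [A → α .] (dot at the end), and
  - a shift item [B → β . c γ] (dot before a terminal).

Augment with E' → E and build the canonical LR(0) collection (I0 = CLOSURE({[E' → . E]}), then GOTO on every symbol after a dot until no new states appear). It has 8 states:
  I0: { [E → . )], [E → . f E id], [E → . id X], [E' → . E] }  — shift
  I1: { [E → ) .] }  — reduce
  I2: { [E' → E .] }  — accept
  I3: { [E → . )], [E → . f E id], [E → . id X], [E → f . E id] }  — shift
  I4: { [E → id . X], [X → .] }  — reduce
  I5: { [E → id X .] }  — reduce
  I6: { [E → f E . id] }  — shift
  I7: { [E → f E id .] }  — reduce

No state contains both a complete item and a shift item.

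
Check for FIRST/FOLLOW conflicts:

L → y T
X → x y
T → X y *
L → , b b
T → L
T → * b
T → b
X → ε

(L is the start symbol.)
A FIRST/FOLLOW conflict occurs when a non-terminal N has a nullable alternative N → β (β ⇒* ε) and another alternative N → α with FIRST(α) ∩ FOLLOW(N) ≠ ∅: on such a lookahead the parser cannot decide between expanding α and letting N vanish via β.

Nullable non-terminals: X.

X: nullable alternative(s) X → ε; FOLLOW(X) = { 'y' }
  X → x y: FIRST \ {ε} = { 'x' } — disjoint from FOLLOW(X)
  X → ε: FIRST \ {ε} = { } — this is the only nullable alternative, skip

L, T have no nullable alternative, so no FIRST/FOLLOW check is needed there.

No FIRST/FOLLOW conflicts found.

Answer: No FIRST/FOLLOW conflicts.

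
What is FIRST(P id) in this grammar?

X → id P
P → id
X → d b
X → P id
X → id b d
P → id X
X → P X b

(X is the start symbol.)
{ 'id' }

FIRST sets of the non-terminals involved (from the grammar, by fixed-point iteration):
  FIRST(P) = { 'id' }

To compute FIRST(P id), process the symbols left to right:
Symbol P is a non-terminal. Add FIRST(P) \ {ε} = { 'id' }
P is not nullable (ε ∉ FIRST(P)), so stop here.
FIRST(P id) = { 'id' }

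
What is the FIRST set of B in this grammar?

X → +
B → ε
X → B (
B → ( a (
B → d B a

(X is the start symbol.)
{ '(', 'd', ε }

To compute FIRST(B), examine every production with B on the left-hand side, reading each right-hand side left to right until a non-nullable symbol is reached.

From B → ε:
  - ε-production, so ε ∈ FIRST(B)
From B → ( a (:
  - '(' is a terminal: add '(' and stop
From B → d B a:
  - d is a terminal: add 'd' and stop

Collecting: FIRST(B) = { '(', 'd', ε }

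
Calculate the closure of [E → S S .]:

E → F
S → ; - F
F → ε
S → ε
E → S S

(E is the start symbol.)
{ [E → S S .] }

To compute CLOSURE, for each item [A → α.Bβ] where B is a non-terminal, add [B → .γ] for all productions B → γ; repeat for the newly added items until nothing changes.

Start with: [E → S S .]
The dot is at the end, so nothing is added.

CLOSURE = { [E → S S .] }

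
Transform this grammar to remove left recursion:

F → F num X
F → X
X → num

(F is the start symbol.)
F → X F'
F' → num X F'
F' → ε
X → num

F is directly left-recursive. The standard transformation for
  A → A α₁ | ... | A α_m | β₁ | ... | β_n
is
  A  → β₁ A' | ... | β_n A'
  A' → α₁ A' | ... | α_m A' | ε

F → X becomes F → X F'
F → F num X becomes F' → num X F'
Add F' → ε

Productions for other non-terminals are unchanged:
  X → num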